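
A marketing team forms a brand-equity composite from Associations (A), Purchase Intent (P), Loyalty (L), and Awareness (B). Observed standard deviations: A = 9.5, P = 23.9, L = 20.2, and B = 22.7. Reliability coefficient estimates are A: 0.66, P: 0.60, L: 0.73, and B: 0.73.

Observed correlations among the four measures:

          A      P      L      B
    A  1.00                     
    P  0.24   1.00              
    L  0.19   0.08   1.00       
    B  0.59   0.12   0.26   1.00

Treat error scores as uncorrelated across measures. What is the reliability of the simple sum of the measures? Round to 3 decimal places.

0.794

Var(A+P+L+B) = 9.5² + 23.9² + 20.2² + 22.7² + 2·[9.5·23.9·0.24 + 9.5·20.2·0.19 + 9.5·22.7·0.59 + 23.9·20.2·0.08 + 23.9·22.7·0.12 + 20.2·22.7·0.26] = 1584.79 + 882.266 = 2467.06.
Because errors are independent across components, Cov(Tᵢ,Tⱼ) = Cov(Xᵢ,Xⱼ); the off-diagonal part of the true-score variance is the same as above.
True-score variance = [9.5²·0.66 + 23.9²·0.60 + 20.2²·0.73 + 22.7²·0.73] + 882.266 = 1076.32 + 882.266 = 1958.59.
Reliability = 1958.59 / 2467.06 = 0.794.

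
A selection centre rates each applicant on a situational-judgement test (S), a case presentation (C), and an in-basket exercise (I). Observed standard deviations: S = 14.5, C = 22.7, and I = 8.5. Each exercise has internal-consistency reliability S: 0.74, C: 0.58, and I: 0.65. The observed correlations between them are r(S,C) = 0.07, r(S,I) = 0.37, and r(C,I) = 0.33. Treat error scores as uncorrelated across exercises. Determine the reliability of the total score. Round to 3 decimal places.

Var(S+C+I) = 14.5² + 22.7² + 8.5² + 2·[14.5·22.7·0.07 + 14.5·8.5·0.37 + 22.7·8.5·0.33] = 797.79 + 264.633 = 1062.42.
Because errors are independent across components, Cov(Tᵢ,Tⱼ) = Cov(Xᵢ,Xⱼ); the off-diagonal part of the true-score variance is the same as above.
True-score variance = [14.5²·0.74 + 22.7²·0.58 + 8.5²·0.65] + 264.633 = 501.416 + 264.633 = 766.049.
Reliability = 766.049 / 1062.42 = 0.721.

0.721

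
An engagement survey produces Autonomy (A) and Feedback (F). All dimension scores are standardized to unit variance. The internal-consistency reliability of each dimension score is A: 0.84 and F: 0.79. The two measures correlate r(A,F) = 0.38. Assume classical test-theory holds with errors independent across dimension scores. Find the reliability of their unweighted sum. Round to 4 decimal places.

0.8659

Var(A+F) = 2 + 2·[0.38] = 2 + 0.76 = 2.76.
Because errors are independent across components, Cov(Tᵢ,Tⱼ) = Cov(Xᵢ,Xⱼ); the off-diagonal part of the true-score variance is the same as above.
True-score variance = [0.84 + 0.79] + 0.76 = 1.63 + 0.76 = 2.39.
Reliability = 2.39 / 2.76 = 0.8659.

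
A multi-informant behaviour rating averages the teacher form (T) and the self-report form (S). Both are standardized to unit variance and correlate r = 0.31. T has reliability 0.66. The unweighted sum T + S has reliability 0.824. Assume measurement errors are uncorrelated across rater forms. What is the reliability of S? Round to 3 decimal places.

0.879

Var(T+S) = 2 + 2·0.31 = 2.620.
True-score variance = ρ_T + ρ_S + 2·0.31, so 0.824 = (0.66 + ρ_S + 0.62) / 2.620.
ρ_S = 0.824·2.620 − 0.66 − 0.62 = 0.879.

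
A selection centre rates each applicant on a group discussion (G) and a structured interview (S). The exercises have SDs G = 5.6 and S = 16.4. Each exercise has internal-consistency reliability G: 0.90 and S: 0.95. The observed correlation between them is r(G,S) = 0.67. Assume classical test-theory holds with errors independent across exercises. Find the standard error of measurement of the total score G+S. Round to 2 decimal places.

4.07

Var(total) = 300.32 + 123.066 = 423.386.
True-score variance = 283.736 + 123.066 = 406.802, so reliability = 0.9608.
Error variance = 423.386 − 406.802 = 16.584; SEM = √16.584 = 4.07.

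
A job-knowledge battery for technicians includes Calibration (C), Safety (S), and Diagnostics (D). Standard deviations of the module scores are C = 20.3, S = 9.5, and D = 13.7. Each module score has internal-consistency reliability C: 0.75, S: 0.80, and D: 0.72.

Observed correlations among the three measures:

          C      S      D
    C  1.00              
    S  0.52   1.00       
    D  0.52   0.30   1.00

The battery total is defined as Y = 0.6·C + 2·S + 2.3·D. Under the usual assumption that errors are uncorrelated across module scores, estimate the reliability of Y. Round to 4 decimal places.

Var(Y) = 0.6²·20.3² + 2²·9.5² + 2.3²·13.7² + 2·[1.2·20.3·9.5·0.52 + 1.38·20.3·13.7·0.52 + 4.6·9.5·13.7·0.30] = 1502.23 + 999.034 = 2501.27.
With uncorrelated errors the cross-covariances are all true-score covariance, so they carry over unchanged; only the diagonal terms shrink to ρᵢσᵢ².
True-score variance = [0.6²·20.3²·0.75 + 2²·9.5²·0.80 + 2.3²·13.7²·0.72] + 999.034 = 1114.94 + 999.034 = 2113.97.
Reliability = 2113.97 / 2501.27 = 0.8452.

0.8452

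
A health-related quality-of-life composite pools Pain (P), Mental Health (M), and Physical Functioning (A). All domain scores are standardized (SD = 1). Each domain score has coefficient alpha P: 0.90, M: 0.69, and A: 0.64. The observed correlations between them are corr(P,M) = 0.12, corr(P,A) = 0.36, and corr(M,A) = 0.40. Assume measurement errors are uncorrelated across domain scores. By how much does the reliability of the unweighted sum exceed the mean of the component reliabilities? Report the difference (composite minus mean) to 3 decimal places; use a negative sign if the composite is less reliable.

0.095

Var(sum) = 3 + 1.76 = 4.76; true-score variance = 2.23 + 1.76 = 3.99; composite reliability = 0.8382.
Mean component reliability = 0.7433.
Difference = 0.8382 − 0.7433 = 0.095.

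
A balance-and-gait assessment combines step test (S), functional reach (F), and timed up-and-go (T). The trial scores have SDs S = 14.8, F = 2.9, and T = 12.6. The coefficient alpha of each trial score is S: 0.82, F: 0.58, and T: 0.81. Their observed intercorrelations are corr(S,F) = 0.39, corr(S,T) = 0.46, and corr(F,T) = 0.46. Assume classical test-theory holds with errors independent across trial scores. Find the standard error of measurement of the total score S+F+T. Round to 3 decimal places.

Var(total) = 386.21 + 238.656 = 624.866.
True-score variance = 313.086 + 238.656 = 551.742, so reliability = 0.8830.
Error variance = 624.866 − 551.742 = 73.1238; SEM = √73.1238 = 8.551.

8.551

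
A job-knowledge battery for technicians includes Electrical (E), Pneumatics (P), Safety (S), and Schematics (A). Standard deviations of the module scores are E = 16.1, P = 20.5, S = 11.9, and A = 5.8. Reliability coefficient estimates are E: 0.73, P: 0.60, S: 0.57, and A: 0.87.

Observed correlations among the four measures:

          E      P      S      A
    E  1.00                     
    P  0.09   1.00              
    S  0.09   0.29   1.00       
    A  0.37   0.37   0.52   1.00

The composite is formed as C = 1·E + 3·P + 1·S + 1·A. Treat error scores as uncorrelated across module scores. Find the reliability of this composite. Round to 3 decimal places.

0.687

Var(C) = 16.1² + 3²·20.5² + 11.9² + 5.8² + 2·[3·16.1·20.5·0.09 + 16.1·11.9·0.09 + 16.1·5.8·0.37 + 3·20.5·11.9·0.29 + 3·20.5·5.8·0.37 + 11.9·5.8·0.52] = 4216.71 + 1042.03 = 5258.74.
With uncorrelated errors the cross-covariances are all true-score covariance, so they carry over unchanged; only the diagonal terms shrink to ρᵢσᵢ².
True-score variance = [16.1²·0.73 + 3²·20.5²·0.60 + 11.9²·0.57 + 5.8²·0.87] + 1042.03 = 2568.56 + 1042.03 = 3610.58.
Reliability = 3610.58 / 5258.74 = 0.687.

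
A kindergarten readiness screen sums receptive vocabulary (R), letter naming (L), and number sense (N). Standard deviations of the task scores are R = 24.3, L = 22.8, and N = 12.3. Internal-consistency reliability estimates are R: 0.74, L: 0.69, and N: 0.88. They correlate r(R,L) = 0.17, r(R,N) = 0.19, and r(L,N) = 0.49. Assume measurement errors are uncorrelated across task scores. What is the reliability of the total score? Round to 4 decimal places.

Var(R+L+N) = 24.3² + 22.8² + 12.3² + 2·[24.3·22.8·0.17 + 24.3·12.3·0.19 + 22.8·12.3·0.49] = 1261.62 + 576.783 = 1838.4.
Because errors are independent across components, Cov(Tᵢ,Tⱼ) = Cov(Xᵢ,Xⱼ); the off-diagonal part of the true-score variance is the same as above.
True-score variance = [24.3²·0.74 + 22.8²·0.69 + 12.3²·0.88] + 576.783 = 928.787 + 576.783 = 1505.57.
Reliability = 1505.57 / 1838.4 = 0.8190.

0.8190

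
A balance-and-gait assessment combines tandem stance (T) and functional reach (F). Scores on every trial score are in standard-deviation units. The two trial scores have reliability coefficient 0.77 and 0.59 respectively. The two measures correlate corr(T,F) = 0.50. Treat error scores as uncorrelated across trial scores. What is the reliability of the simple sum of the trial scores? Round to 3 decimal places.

Var(T+F) = 2 + 2·[0.50] = 2 + 1 = 3.
Under uncorrelated errors the observed covariances equal the true-score covariances, so only the own-variance terms attenuate.
True-score variance = [0.77 + 0.59] + 1 = 1.36 + 1 = 2.36.
Reliability = 2.36 / 3 = 0.787.

0.787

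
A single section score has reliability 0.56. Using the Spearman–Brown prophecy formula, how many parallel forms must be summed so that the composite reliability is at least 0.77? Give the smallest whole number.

k ≥ ρ*(1−ρ₁)/(ρ₁(1−ρ*)) = 0.77·0.44 / (0.56·0.23) = 2.630.
Smallest integer k = 3.

3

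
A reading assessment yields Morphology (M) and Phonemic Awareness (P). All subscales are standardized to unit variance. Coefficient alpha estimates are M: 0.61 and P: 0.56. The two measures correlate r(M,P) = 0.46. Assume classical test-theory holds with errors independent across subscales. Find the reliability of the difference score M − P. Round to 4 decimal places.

0.2315

Var(M−P) = 1 + 1 − 2·0.46 = 2 − 0.92 = 1.08.
Because errors are independent across components, Cov(Tᵢ,Tⱼ) = Cov(Xᵢ,Xⱼ); the off-diagonal part of the true-score variance is the same as above.
True-score variance = [0.61 + 0.56] − 0.92 = 1.17 − 0.92 = 0.25.
Reliability = 0.25 / 1.08 = 0.2315.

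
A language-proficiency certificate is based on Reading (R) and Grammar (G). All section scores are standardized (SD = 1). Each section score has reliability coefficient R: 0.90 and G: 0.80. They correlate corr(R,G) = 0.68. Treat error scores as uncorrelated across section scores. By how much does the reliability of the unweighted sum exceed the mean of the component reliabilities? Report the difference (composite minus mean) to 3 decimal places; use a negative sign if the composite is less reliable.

Var(sum) = 2 + 1.36 = 3.36; true-score variance = 1.7 + 1.36 = 3.06; composite reliability = 0.9107.
Mean component reliability = 0.8500.
Difference = 0.9107 − 0.8500 = 0.061.

0.061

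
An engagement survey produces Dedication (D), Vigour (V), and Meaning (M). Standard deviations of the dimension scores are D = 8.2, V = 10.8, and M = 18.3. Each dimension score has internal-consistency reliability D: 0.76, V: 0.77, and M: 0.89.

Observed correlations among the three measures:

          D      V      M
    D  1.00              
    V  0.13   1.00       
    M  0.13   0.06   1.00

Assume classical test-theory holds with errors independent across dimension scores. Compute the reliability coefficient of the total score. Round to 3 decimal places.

Var(D+V+M) = 8.2² + 10.8² + 18.3² + 2·[8.2·10.8·0.13 + 8.2·18.3·0.13 + 10.8·18.3·0.06] = 518.77 + 85.758 = 604.528.
With uncorrelated errors the cross-covariances are all true-score covariance, so they carry over unchanged; only the diagonal terms shrink to ρᵢσᵢ².
True-score variance = [8.2²·0.76 + 10.8²·0.77 + 18.3²·0.89] + 85.758 = 438.967 + 85.758 = 524.725.
Reliability = 524.725 / 604.528 = 0.868.

0.868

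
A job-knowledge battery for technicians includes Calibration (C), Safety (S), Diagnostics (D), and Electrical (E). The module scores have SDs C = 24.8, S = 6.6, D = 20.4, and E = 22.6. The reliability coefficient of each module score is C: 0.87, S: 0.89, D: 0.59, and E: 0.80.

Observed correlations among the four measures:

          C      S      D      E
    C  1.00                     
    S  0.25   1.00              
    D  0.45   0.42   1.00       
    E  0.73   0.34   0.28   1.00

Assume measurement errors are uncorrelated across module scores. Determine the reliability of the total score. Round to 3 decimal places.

Var(C+S+D+E) = 24.8² + 6.6² + 20.4² + 22.6² + 2·[24.8·6.6·0.25 + 24.8·20.4·0.45 + 24.8·22.6·0.73 + 6.6·20.4·0.42 + 6.6·22.6·0.34 + 20.4·22.6·0.28] = 1585.52 + 1828.18 = 3413.7.
Under uncorrelated errors the observed covariances equal the true-score covariances, so only the own-variance terms attenuate.
True-score variance = [24.8²·0.87 + 6.6²·0.89 + 20.4²·0.59 + 22.6²·0.80] + 1828.18 = 1228 + 1828.18 = 3056.17.
Reliability = 3056.17 / 3413.7 = 0.895.

0.895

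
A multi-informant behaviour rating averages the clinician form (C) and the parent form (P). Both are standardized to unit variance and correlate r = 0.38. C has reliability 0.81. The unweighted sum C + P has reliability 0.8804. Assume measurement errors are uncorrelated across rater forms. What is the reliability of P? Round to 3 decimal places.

0.860

Var(C+P) = 2 + 2·0.38 = 2.760.
True-score variance = ρ_C + ρ_P + 2·0.38, so 0.8804 = (0.81 + ρ_P + 0.76) / 2.760.
ρ_P = 0.8804·2.760 − 0.81 − 0.76 = 0.860.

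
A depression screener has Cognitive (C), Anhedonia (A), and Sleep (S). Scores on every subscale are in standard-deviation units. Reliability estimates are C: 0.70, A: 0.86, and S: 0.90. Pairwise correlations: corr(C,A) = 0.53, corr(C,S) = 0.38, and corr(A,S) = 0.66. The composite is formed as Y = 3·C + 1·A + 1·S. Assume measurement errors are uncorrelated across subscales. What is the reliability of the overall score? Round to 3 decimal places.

Var(Y) = 3² + 1 + 1 + 2·[3·0.53 + 3·0.38 + 0.66] = 11 + 6.78 = 17.78.
With uncorrelated errors the cross-covariances are all true-score covariance, so they carry over unchanged; only the diagonal terms shrink to ρᵢσᵢ².
True-score variance = [3²·0.70 + 0.86 + 0.90] + 6.78 = 8.06 + 6.78 = 14.84.
Reliability = 14.84 / 17.78 = 0.835.

0.835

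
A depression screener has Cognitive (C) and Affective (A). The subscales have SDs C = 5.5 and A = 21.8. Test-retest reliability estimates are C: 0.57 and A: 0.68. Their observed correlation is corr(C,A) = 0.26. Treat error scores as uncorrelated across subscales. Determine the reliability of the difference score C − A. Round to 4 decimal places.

0.6275

Var(C−A) = 5.5² + 21.8² − 2·5.5·21.8·0.26 = 505.49 − 62.348 = 443.142.
With uncorrelated errors the cross-covariances are all true-score covariance, so they carry over unchanged; only the diagonal terms shrink to ρᵢσᵢ².
True-score variance = [5.5²·0.57 + 21.8²·0.68] − 62.348 = 340.406 − 62.348 = 278.058.
Reliability = 278.058 / 443.142 = 0.6275.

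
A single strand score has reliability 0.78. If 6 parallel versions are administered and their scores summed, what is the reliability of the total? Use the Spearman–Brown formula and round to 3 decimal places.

0.955

ρ_k = kρ / (1 + (k−1)ρ) = 6·0.78 / (1 + 5·0.78) = 4.680 / 4.900 = 0.955.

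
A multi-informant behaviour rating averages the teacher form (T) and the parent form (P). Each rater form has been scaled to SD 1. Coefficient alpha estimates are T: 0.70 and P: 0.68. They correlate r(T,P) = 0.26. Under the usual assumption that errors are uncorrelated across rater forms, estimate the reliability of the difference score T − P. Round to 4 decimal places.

Var(T−P) = 1 + 1 − 2·0.26 = 2 − 0.52 = 1.48.
With uncorrelated errors the cross-covariances are all true-score covariance, so they carry over unchanged; only the diagonal terms shrink to ρᵢσᵢ².
True-score variance = [0.70 + 0.68] − 0.52 = 1.38 − 0.52 = 0.86.
Reliability = 0.86 / 1.48 = 0.5811.

0.5811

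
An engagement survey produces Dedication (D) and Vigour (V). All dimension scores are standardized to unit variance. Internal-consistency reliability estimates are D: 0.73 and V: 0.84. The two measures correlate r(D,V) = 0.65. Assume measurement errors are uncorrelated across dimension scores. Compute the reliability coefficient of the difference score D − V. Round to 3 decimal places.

0.386

Var(D−V) = 1 + 1 − 2·0.65 = 2 − 1.3 = 0.7.
With uncorrelated errors the cross-covariances are all true-score covariance, so they carry over unchanged; only the diagonal terms shrink to ρᵢσᵢ².
True-score variance = [0.73 + 0.84] − 1.3 = 1.57 − 1.3 = 0.27.
Reliability = 0.27 / 0.7 = 0.386.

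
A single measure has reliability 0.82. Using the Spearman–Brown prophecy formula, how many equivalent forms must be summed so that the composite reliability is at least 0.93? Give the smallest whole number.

3

k ≥ ρ*(1−ρ₁)/(ρ₁(1−ρ*)) = 0.93·0.18 / (0.82·0.07) = 2.916.
Smallest integer k = 3.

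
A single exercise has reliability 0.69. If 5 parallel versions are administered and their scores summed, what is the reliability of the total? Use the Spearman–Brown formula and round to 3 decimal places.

ρ_k = kρ / (1 + (k−1)ρ) = 5·0.69 / (1 + 4·0.69) = 3.450 / 3.760 = 0.918.

0.918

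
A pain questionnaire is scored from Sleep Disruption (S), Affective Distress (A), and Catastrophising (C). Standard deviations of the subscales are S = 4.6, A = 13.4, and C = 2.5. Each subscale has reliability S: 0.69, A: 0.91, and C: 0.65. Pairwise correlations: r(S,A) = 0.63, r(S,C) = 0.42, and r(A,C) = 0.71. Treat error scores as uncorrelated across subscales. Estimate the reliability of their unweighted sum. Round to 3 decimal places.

0.927

Var(S+A+C) = 4.6² + 13.4² + 2.5² + 2·[4.6·13.4·0.63 + 4.6·2.5·0.42 + 13.4·2.5·0.71] = 206.97 + 134.896 = 341.866.
Because errors are independent across components, Cov(Tᵢ,Tⱼ) = Cov(Xᵢ,Xⱼ); the off-diagonal part of the true-score variance is the same as above.
True-score variance = [4.6²·0.69 + 13.4²·0.91 + 2.5²·0.65] + 134.896 = 182.063 + 134.896 = 316.959.
Reliability = 316.959 / 341.866 = 0.927.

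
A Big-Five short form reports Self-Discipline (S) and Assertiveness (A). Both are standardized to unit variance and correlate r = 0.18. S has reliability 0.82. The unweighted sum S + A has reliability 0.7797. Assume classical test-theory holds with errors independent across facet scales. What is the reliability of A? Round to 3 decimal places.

0.660

Var(S+A) = 2 + 2·0.18 = 2.360.
True-score variance = ρ_S + ρ_A + 2·0.18, so 0.7797 = (0.82 + ρ_A + 0.36) / 2.360.
ρ_A = 0.7797·2.360 − 0.82 − 0.36 = 0.660.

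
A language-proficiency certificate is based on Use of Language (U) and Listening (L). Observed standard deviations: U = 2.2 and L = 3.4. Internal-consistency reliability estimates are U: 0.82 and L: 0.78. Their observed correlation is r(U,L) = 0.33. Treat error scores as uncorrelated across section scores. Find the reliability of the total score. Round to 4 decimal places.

Var(U+L) = 2.2² + 3.4² + 2·[2.2·3.4·0.33] = 16.4 + 4.9368 = 21.3368.
Because errors are independent across components, Cov(Tᵢ,Tⱼ) = Cov(Xᵢ,Xⱼ); the off-diagonal part of the true-score variance is the same as above.
True-score variance = [2.2²·0.82 + 3.4²·0.78] + 4.9368 = 12.9856 + 4.9368 = 17.9224.
Reliability = 17.9224 / 21.3368 = 0.8400.

0.8400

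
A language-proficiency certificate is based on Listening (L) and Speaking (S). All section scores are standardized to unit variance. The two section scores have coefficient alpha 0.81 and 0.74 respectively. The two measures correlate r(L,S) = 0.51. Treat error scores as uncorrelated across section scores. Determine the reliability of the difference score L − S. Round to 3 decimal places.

0.541

Var(L−S) = 1 + 1 − 2·0.51 = 2 − 1.02 = 0.98.
Because errors are independent across components, Cov(Tᵢ,Tⱼ) = Cov(Xᵢ,Xⱼ); the off-diagonal part of the true-score variance is the same as above.
True-score variance = [0.81 + 0.74] − 1.02 = 1.55 − 1.02 = 0.53.
Reliability = 0.53 / 0.98 = 0.541.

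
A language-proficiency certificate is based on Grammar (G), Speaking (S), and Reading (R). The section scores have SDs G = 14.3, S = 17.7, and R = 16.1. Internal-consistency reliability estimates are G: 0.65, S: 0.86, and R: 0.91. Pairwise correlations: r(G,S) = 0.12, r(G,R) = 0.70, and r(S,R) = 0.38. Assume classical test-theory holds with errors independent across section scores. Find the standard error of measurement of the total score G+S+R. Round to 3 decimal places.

11.780

Var(total) = 776.99 + 599.646 = 1376.64.
True-score variance = 638.229 + 599.646 = 1237.87, so reliability = 0.8992.
Error variance = 1376.64 − 1237.87 = 138.761; SEM = √138.761 = 11.780.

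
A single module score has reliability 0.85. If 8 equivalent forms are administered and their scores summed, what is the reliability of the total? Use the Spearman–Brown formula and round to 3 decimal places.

0.978

ρ_k = kρ / (1 + (k−1)ρ) = 8·0.85 / (1 + 7·0.85) = 6.800 / 6.950 = 0.978.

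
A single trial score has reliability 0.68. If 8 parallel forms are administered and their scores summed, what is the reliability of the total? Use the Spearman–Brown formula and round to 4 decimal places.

ρ_k = kρ / (1 + (k−1)ρ) = 8·0.68 / (1 + 7·0.68) = 5.440 / 5.760 = 0.9444.

0.9444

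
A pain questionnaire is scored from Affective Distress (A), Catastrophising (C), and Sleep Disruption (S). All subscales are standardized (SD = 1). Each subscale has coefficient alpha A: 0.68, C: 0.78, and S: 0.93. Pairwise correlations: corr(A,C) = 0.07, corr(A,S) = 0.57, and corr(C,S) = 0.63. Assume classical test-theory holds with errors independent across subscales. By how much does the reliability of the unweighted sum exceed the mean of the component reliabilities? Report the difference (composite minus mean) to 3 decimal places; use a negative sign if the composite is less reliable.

0.093

Var(sum) = 3 + 2.54 = 5.54; true-score variance = 2.39 + 2.54 = 4.93; composite reliability = 0.8899.
Mean component reliability = 0.7967.
Difference = 0.8899 − 0.7967 = 0.093.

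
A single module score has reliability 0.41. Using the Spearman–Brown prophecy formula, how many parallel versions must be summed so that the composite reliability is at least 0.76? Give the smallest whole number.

5

k ≥ ρ*(1−ρ₁)/(ρ₁(1−ρ*)) = 0.76·0.59 / (0.41·0.24) = 4.557.
Smallest integer k = 5.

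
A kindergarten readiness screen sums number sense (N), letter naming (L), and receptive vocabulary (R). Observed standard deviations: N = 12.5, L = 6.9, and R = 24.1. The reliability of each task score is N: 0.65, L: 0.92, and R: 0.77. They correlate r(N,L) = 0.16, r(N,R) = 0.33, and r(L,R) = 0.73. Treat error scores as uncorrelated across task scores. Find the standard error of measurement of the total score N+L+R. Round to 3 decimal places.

13.859

Var(total) = 784.67 + 469.208 = 1253.88.
True-score variance = 592.587 + 469.208 = 1061.8, so reliability = 0.8468.
Error variance = 1253.88 − 1061.8 = 192.083; SEM = √192.083 = 13.859.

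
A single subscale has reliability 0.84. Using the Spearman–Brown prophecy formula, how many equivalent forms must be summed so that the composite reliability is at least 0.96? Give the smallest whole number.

5

k ≥ ρ*(1−ρ₁)/(ρ₁(1−ρ*)) = 0.96·0.16 / (0.84·0.04) = 4.571.
Smallest integer k = 5.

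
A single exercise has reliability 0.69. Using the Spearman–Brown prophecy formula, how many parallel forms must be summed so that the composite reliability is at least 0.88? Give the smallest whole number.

4

k ≥ ρ*(1−ρ₁)/(ρ₁(1−ρ*)) = 0.88·0.31 / (0.69·0.12) = 3.295.
Smallest integer k = 4.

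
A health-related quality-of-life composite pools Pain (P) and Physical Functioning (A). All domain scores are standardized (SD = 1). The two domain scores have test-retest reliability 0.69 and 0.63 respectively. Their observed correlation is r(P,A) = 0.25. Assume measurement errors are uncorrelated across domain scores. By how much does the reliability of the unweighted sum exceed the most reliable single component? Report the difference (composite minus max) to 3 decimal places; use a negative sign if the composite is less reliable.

Var(sum) = 2 + 0.5 = 2.5; true-score variance = 1.32 + 0.5 = 1.82; composite reliability = 0.7280.
Max component reliability = 0.6900.
Difference = 0.7280 − 0.6900 = 0.038.

0.038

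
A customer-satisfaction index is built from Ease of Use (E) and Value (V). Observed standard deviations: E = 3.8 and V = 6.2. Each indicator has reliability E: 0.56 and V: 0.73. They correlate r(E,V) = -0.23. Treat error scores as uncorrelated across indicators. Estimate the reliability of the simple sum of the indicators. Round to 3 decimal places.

Var(E+V) = 3.8² + 6.2² + 2·[3.8·6.2·(-0.23)] = 52.88 − 10.8376 = 42.0424.
Under uncorrelated errors the observed covariances equal the true-score covariances, so only the own-variance terms attenuate.
True-score variance = [3.8²·0.56 + 6.2²·0.73] − 10.8376 = 36.1476 − 10.8376 = 25.31.
Reliability = 25.31 / 42.0424 = 0.602.

0.602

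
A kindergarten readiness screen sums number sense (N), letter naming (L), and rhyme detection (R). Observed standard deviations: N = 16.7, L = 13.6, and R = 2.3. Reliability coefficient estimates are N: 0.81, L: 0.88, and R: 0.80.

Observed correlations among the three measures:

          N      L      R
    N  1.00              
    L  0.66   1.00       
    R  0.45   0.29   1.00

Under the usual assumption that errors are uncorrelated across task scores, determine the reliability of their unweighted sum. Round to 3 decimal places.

0.907

Var(N+L+R) = 16.7² + 13.6² + 2.3² + 2·[16.7·13.6·0.66 + 16.7·2.3·0.45 + 13.6·2.3·0.29] = 469.14 + 352.51 = 821.65.
With uncorrelated errors the cross-covariances are all true-score covariance, so they carry over unchanged; only the diagonal terms shrink to ρᵢσᵢ².
True-score variance = [16.7²·0.81 + 13.6²·0.88 + 2.3²·0.80] + 352.51 = 392.898 + 352.51 = 745.408.
Reliability = 745.408 / 821.65 = 0.907.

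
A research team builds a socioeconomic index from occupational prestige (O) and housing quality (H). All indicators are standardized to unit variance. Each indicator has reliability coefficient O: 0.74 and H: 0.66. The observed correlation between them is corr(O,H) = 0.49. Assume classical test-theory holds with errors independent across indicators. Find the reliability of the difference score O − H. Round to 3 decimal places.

Var(O−H) = 1 + 1 − 2·0.49 = 2 − 0.98 = 1.02.
Because errors are independent across components, Cov(Tᵢ,Tⱼ) = Cov(Xᵢ,Xⱼ); the off-diagonal part of the true-score variance is the same as above.
True-score variance = [0.74 + 0.66] − 0.98 = 1.4 − 0.98 = 0.42.
Reliability = 0.42 / 1.02 = 0.412.

0.412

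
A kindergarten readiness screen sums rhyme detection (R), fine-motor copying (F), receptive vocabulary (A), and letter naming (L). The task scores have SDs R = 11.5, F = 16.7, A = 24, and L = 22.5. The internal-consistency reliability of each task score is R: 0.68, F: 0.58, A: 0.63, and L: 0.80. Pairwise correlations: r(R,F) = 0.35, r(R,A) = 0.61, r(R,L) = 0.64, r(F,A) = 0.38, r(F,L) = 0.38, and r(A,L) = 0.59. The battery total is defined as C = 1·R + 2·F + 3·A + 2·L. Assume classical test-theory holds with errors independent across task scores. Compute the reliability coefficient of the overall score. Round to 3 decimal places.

0.835

Var(C) = 11.5² + 2²·16.7² + 3²·24² + 2²·22.5² + 2·[2·11.5·16.7·0.35 + 3·11.5·24·0.61 + 2·11.5·22.5·0.64 + 6·16.7·24·0.38 + 4·16.7·22.5·0.38 + 6·24·22.5·0.59] = 8456.81 + 8734.56 = 17191.4.
With uncorrelated errors the cross-covariances are all true-score covariance, so they carry over unchanged; only the diagonal terms shrink to ρᵢσᵢ².
True-score variance = [11.5²·0.68 + 2²·16.7²·0.58 + 3²·24²·0.63 + 2²·22.5²·0.80] + 8734.56 = 5622.87 + 8734.56 = 14357.4.
Reliability = 14357.4 / 17191.4 = 0.835.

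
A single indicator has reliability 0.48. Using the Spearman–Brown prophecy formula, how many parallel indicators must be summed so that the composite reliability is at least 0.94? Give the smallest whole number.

17

k ≥ ρ*(1−ρ₁)/(ρ₁(1−ρ*)) = 0.94·0.52 / (0.48·0.06) = 16.972.
Smallest integer k = 17.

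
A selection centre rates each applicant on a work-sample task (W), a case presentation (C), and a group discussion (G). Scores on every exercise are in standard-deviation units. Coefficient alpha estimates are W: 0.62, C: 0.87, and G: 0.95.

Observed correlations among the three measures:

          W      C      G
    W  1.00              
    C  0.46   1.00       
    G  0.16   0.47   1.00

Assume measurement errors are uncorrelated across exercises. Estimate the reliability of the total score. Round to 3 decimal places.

0.892

Var(W+C+G) = 3 + 2·[0.46 + 0.16 + 0.47] = 3 + 2.18 = 5.18.
Under uncorrelated errors the observed covariances equal the true-score covariances, so only the own-variance terms attenuate.
True-score variance = [0.62 + 0.87 + 0.95] + 2.18 = 2.44 + 2.18 = 4.62.
Reliability = 4.62 / 5.18 = 0.892.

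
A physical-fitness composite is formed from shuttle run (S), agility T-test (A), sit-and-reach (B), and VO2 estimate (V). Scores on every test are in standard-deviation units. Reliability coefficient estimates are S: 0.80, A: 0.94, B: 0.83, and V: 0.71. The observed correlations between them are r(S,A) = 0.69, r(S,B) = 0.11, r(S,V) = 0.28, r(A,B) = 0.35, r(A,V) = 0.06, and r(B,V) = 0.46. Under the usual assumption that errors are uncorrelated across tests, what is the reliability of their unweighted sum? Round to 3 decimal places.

Var(S+A+B+V) = 4 + 2·[0.69 + 0.11 + 0.28 + 0.35 + 0.06 + 0.46] = 4 + 3.9 = 7.9.
Because errors are independent across components, Cov(Tᵢ,Tⱼ) = Cov(Xᵢ,Xⱼ); the off-diagonal part of the true-score variance is the same as above.
True-score variance = [0.80 + 0.94 + 0.83 + 0.71] + 3.9 = 3.28 + 3.9 = 7.18.
Reliability = 7.18 / 7.9 = 0.909.

0.909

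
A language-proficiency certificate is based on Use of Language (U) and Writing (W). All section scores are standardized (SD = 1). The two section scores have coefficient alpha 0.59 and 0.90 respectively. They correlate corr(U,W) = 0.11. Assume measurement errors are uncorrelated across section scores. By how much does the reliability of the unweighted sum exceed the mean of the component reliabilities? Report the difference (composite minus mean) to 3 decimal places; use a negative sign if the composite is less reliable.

0.025

Var(sum) = 2 + 0.22 = 2.22; true-score variance = 1.49 + 0.22 = 1.71; composite reliability = 0.7703.
Mean component reliability = 0.7450.
Difference = 0.7703 − 0.7450 = 0.025.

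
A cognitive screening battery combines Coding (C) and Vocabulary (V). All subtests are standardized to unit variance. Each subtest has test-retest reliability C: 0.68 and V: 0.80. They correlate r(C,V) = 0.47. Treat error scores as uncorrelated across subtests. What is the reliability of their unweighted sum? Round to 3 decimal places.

0.823

Var(C+V) = 2 + 2·[0.47] = 2 + 0.94 = 2.94.
Because errors are independent across components, Cov(Tᵢ,Tⱼ) = Cov(Xᵢ,Xⱼ); the off-diagonal part of the true-score variance is the same as above.
True-score variance = [0.68 + 0.80] + 0.94 = 1.48 + 0.94 = 2.42.
Reliability = 2.42 / 2.94 = 0.823.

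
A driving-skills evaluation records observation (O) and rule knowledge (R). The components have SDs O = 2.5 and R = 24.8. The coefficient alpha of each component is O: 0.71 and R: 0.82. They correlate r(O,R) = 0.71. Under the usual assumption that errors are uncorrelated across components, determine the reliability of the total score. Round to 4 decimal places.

0.8414

Var(O+R) = 2.5² + 24.8² + 2·[2.5·24.8·0.71] = 621.29 + 88.04 = 709.33.
With uncorrelated errors the cross-covariances are all true-score covariance, so they carry over unchanged; only the diagonal terms shrink to ρᵢσᵢ².
True-score variance = [2.5²·0.71 + 24.8²·0.82] + 88.04 = 508.77 + 88.04 = 596.81.
Reliability = 596.81 / 709.33 = 0.8414.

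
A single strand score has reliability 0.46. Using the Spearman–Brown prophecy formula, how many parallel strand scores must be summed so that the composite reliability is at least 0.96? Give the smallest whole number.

29

k ≥ ρ*(1−ρ₁)/(ρ₁(1−ρ*)) = 0.96·0.54 / (0.46·0.04) = 28.174.
Smallest integer k = 29.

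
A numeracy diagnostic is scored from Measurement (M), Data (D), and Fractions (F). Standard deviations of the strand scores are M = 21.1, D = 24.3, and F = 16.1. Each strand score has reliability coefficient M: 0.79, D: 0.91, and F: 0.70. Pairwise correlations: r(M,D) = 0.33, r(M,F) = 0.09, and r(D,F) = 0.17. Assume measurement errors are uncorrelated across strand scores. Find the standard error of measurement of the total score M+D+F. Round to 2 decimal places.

14.98

Var(total) = 1294.91 + 532.568 = 1827.48.
True-score variance = 1070.51 + 532.568 = 1603.08, so reliability = 0.8772.
Error variance = 1827.48 − 1603.08 = 224.401; SEM = √224.401 = 14.98.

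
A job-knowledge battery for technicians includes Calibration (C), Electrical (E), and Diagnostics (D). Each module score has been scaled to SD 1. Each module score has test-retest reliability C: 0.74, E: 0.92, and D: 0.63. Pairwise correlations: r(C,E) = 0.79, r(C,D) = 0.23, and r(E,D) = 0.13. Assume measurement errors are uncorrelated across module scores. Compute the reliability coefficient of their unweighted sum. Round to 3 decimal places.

0.866

Var(C+E+D) = 3 + 2·[0.79 + 0.23 + 0.13] = 3 + 2.3 = 5.3.
Under uncorrelated errors the observed covariances equal the true-score covariances, so only the own-variance terms attenuate.
True-score variance = [0.74 + 0.92 + 0.63] + 2.3 = 2.29 + 2.3 = 4.59.
Reliability = 4.59 / 5.3 = 0.866.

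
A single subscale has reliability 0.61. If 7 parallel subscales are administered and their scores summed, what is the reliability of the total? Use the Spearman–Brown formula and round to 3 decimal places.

0.916

ρ_k = kρ / (1 + (k−1)ρ) = 7·0.61 / (1 + 6·0.61) = 4.270 / 4.660 = 0.916.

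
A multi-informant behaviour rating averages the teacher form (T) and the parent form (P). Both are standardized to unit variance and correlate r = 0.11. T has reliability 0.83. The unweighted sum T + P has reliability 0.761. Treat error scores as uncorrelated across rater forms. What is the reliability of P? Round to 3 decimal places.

0.639

Var(T+P) = 2 + 2·0.11 = 2.220.
True-score variance = ρ_T + ρ_P + 2·0.11, so 0.761 = (0.83 + ρ_P + 0.22) / 2.220.
ρ_P = 0.761·2.220 − 0.83 − 0.22 = 0.639.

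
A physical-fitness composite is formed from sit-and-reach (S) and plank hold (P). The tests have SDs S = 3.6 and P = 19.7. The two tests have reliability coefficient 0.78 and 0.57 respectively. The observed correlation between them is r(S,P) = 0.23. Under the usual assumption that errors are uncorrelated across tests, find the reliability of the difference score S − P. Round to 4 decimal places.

0.5393

Var(S−P) = 3.6² + 19.7² − 2·3.6·19.7·0.23 = 401.05 − 32.6232 = 368.427.
Under uncorrelated errors the observed covariances equal the true-score covariances, so only the own-variance terms attenuate.
True-score variance = [3.6²·0.78 + 19.7²·0.57] − 32.6232 = 231.32 − 32.6232 = 198.697.
Reliability = 198.697 / 368.427 = 0.5393.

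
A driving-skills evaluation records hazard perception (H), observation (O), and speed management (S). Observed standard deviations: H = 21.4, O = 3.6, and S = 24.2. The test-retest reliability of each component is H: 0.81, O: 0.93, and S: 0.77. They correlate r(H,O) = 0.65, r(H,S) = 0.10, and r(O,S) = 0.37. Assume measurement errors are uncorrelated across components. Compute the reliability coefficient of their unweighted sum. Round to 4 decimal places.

0.8320

Var(H+O+S) = 21.4² + 3.6² + 24.2² + 2·[21.4·3.6·0.65 + 21.4·24.2·0.10 + 3.6·24.2·0.37] = 1056.56 + 268.197 = 1324.76.
Because errors are independent across components, Cov(Tᵢ,Tⱼ) = Cov(Xᵢ,Xⱼ); the off-diagonal part of the true-score variance is the same as above.
True-score variance = [21.4²·0.81 + 3.6²·0.93 + 24.2²·0.77] + 268.197 = 833.943 + 268.197 = 1102.14.
Reliability = 1102.14 / 1324.76 = 0.8320.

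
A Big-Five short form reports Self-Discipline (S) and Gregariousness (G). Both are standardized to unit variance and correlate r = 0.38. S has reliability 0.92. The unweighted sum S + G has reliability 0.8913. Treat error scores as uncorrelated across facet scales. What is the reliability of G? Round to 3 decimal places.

0.780

Var(S+G) = 2 + 2·0.38 = 2.760.
True-score variance = ρ_S + ρ_G + 2·0.38, so 0.8913 = (0.92 + ρ_G + 0.76) / 2.760.
ρ_G = 0.8913·2.760 − 0.92 − 0.76 = 0.780.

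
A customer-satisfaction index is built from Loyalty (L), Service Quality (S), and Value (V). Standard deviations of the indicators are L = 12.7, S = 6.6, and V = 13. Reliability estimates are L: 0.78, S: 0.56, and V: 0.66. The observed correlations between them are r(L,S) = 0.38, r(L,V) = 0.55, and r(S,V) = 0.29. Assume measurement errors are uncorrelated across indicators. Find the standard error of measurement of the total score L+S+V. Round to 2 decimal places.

10.59

Var(total) = 373.85 + 295.077 = 668.927.
True-score variance = 261.74 + 295.077 = 556.817, so reliability = 0.8324.
Error variance = 668.927 − 556.817 = 112.11; SEM = √112.11 = 10.59.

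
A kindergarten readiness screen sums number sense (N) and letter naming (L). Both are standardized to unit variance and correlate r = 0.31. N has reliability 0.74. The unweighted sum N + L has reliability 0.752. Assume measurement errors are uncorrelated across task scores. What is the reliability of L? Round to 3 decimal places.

0.610

Var(N+L) = 2 + 2·0.31 = 2.620.
True-score variance = ρ_N + ρ_L + 2·0.31, so 0.752 = (0.74 + ρ_L + 0.62) / 2.620.
ρ_L = 0.752·2.620 − 0.74 − 0.62 = 0.610.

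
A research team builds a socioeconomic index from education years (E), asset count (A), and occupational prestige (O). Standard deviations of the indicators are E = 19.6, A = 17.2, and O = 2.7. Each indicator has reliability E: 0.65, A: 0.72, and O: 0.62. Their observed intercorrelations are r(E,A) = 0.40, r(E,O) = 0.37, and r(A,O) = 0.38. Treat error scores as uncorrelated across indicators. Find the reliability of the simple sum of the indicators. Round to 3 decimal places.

Var(E+A+O) = 19.6² + 17.2² + 2.7² + 2·[19.6·17.2·0.40 + 19.6·2.7·0.37 + 17.2·2.7·0.38] = 687.29 + 344.151 = 1031.44.
Under uncorrelated errors the observed covariances equal the true-score covariances, so only the own-variance terms attenuate.
True-score variance = [19.6²·0.65 + 17.2²·0.72 + 2.7²·0.62] + 344.151 = 467.229 + 344.151 = 811.38.
Reliability = 811.38 / 1031.44 = 0.787.

0.787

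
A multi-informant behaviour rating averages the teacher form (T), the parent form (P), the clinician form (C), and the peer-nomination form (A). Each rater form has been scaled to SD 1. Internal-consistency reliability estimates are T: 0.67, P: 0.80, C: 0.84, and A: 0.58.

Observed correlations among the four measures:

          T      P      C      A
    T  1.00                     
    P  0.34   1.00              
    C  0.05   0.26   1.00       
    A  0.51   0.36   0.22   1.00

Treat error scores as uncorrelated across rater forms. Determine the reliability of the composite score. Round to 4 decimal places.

0.8516

Var(T+P+C+A) = 4 + 2·[0.34 + 0.05 + 0.51 + 0.26 + 0.36 + 0.22] = 4 + 3.48 = 7.48.
Because errors are independent across components, Cov(Tᵢ,Tⱼ) = Cov(Xᵢ,Xⱼ); the off-diagonal part of the true-score variance is the same as above.
True-score variance = [0.67 + 0.80 + 0.84 + 0.58] + 3.48 = 2.89 + 3.48 = 6.37.
Reliability = 6.37 / 7.48 = 0.8516.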